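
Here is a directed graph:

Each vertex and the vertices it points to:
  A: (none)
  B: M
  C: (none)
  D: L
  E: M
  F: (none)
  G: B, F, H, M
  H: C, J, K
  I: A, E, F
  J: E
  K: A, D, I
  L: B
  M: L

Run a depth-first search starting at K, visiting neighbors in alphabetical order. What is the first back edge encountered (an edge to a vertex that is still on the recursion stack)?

DFS from K (visiting neighbors in alphabetical order); mark gray on enter, black on exit:
K gray
  A gray
  A black
  D gray
    L gray
      B gray
        M gray
          M→L: L is gray → back edge
First back edge: M → L.

M->L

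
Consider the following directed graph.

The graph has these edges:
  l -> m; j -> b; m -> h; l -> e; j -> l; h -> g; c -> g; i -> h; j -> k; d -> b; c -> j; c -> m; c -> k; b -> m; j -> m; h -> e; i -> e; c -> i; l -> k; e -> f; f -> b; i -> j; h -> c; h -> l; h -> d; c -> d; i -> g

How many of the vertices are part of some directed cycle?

10

A vertex is on a directed cycle iff it belongs to a strongly connected component of size ≥ 2 (or has a self-loop).
The vertices on cycles are {b, c, d, e, f, h, i, j, l, m} — 10 in total.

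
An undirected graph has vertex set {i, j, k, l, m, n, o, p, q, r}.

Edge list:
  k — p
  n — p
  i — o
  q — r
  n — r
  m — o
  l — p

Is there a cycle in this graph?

No

DFS, tracking each vertex's parent; an edge to a visited non-parent vertex closes a cycle.
Start from n:
visit n (parent –)
  visit r (parent n)
    r–n: parent, skip
    visit q (parent r)
      q–r: parent, skip
  visit p (parent n)
    visit k (parent p)
      k–p: parent, skip
    visit l (parent p)
      l–p: parent, skip
    p–n: parent, skip
visit i (parent –)
  visit o (parent i)
    o–i: parent, skip
    visit m (parent o)
      m–o: parent, skip
visit j (parent –)
No non-parent visited neighbor found — the graph is a forest.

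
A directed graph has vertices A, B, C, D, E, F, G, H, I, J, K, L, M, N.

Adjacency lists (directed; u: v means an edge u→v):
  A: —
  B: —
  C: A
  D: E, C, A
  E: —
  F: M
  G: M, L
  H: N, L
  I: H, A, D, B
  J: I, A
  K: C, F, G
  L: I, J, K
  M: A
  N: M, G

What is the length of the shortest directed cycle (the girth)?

3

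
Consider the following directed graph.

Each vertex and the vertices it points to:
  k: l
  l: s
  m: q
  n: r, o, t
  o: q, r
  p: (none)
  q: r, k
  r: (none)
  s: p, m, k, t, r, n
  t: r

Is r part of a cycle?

No

r lies on a cycle iff there is a path from r back to itself.
Exploring from r, it never reaches itself; equivalently, its strongly connected component is a singleton.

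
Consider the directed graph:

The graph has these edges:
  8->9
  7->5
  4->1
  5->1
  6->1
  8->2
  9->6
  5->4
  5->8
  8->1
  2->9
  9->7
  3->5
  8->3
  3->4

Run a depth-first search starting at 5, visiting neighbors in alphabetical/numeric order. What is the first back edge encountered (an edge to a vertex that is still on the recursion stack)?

7->5

DFS from 5 (visiting neighbors in alphabetical/numeric order); mark gray on enter, black on exit:
5 gray
  1 gray
  1 black
  4 gray
    4→1: 1 black — skip
  4 black
  8 gray
    8→1: 1 black — skip
    2 gray
      9 gray
        6 gray
          6→1: 1 black — skip
        6 black
        7 gray
          7→5: 5 is gray → back edge
First back edge: 7 → 5.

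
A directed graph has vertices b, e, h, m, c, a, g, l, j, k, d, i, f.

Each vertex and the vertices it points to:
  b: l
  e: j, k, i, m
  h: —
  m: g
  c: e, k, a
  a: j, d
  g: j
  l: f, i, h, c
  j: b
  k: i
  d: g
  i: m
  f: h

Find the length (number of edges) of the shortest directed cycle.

For each vertex v, BFS finds the shortest path from v back to v.
The shortest such closed walk is l → c → e → j → b → l, length 5.

5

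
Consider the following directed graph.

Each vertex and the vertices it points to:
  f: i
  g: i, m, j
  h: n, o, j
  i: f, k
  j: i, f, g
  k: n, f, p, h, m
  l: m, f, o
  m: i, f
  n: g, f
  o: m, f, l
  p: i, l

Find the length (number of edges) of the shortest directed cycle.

For each vertex v, BFS finds the shortest path from v back to v.
The shortest such closed walk is g → j → g, length 2.

2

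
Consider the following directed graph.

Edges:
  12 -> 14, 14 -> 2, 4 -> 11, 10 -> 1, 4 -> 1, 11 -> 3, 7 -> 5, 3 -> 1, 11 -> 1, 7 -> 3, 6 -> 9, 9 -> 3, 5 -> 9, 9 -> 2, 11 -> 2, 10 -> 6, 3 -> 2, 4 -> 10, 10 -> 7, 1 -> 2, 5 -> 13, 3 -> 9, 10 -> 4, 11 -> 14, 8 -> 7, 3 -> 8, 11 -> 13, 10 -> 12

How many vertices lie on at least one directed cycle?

A vertex is on a directed cycle iff it belongs to a strongly connected component of size ≥ 2 (or has a self-loop).
The vertices on cycles are {3, 4, 5, 7, 8, 9, 10} — 7 in total.

7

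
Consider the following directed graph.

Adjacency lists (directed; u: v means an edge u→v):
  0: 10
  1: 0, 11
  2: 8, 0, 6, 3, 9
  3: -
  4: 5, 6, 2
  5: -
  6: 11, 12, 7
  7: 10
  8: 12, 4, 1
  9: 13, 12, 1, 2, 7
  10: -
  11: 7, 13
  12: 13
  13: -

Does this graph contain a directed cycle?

Yes

DFS with white/gray/black marking, starting from 0:
0 gray
  10 gray
  10 black
0 black
1 gray
  1→0: 0 black — skip
  11 gray
    7 gray
      7→10: 10 black — skip
    7 black
    13 gray
    13 black
  11 black
1 black
2 gray
  8 gray
    12 gray
      12→13: 13 black — skip
    12 black
    4 gray
      5 gray
      5 black
      6 gray
        6→11: 11 black — skip
        6→12: 12 black — skip
        6→7: 7 black — skip
      6 black
      4→2: 2 is gray → back edge
Back edge found, so a cycle exists: 2 → 8 → 4 → 2.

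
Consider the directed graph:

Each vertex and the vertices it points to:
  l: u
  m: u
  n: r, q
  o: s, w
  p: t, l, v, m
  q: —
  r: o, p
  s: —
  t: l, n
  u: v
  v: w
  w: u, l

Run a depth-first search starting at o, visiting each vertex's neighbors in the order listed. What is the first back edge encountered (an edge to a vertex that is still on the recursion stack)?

v->w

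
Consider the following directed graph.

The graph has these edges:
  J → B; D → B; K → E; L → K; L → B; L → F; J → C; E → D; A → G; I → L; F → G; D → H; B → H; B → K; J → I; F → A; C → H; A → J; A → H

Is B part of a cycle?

Yes

B is on a cycle iff B can reach itself via ≥1 edge.
B → K → E → D → B — yes.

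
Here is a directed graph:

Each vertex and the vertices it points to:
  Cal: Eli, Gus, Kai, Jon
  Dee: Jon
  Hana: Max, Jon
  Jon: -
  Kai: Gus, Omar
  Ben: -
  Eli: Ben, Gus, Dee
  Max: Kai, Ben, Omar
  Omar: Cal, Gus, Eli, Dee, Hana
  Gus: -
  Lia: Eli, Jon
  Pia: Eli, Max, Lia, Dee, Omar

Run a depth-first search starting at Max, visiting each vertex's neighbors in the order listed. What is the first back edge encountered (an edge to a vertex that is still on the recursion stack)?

Cal→Kai

DFS from Max (visiting each vertex's neighbors in the order listed); mark gray on enter, black on exit:
Max gray
  Kai gray
    Gus gray
    Gus black
    Omar gray
      Cal gray
        Eli gray
          Ben gray
          Ben black
          Eli→Gus: Gus black — skip
          Dee gray
            Jon gray
            Jon black
          Dee black
        Eli black
        Cal→Gus: Gus black — skip
        Cal→Kai: Kai is gray → back edge
First back edge: Cal → Kai.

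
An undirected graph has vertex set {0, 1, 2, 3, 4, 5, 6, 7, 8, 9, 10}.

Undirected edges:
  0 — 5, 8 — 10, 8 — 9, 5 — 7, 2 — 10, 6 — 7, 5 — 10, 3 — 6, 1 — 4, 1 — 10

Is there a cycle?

No

DFS, tracking each vertex's parent; an edge to a visited non-parent vertex closes a cycle.
Start from 9:
visit 9 (parent –)
  visit 8 (parent 9)
    8–9: parent, skip
    visit 10 (parent 8)
      visit 1 (parent 10)
        1–10: parent, skip
        visit 4 (parent 1)
          4–1: parent, skip
      visit 2 (parent 10)
        2–10: parent, skip
      visit 5 (parent 10)
        visit 0 (parent 5)
          0–5: parent, skip
        visit 7 (parent 5)
          7–5: parent, skip
          visit 6 (parent 7)
            visit 3 (parent 6)
              3–6: parent, skip
            6–7: parent, skip
        5–10: parent, skip
      10–8: parent, skip
No non-parent visited neighbor found — the graph is a forest.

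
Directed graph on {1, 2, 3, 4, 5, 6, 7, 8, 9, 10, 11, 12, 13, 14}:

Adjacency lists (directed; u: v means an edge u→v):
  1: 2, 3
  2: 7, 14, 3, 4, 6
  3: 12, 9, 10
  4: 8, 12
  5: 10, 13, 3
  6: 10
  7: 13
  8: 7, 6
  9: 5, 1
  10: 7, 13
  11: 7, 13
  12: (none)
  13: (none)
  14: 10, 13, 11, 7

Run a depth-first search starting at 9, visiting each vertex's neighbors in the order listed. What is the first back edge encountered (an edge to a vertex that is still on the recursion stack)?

3→9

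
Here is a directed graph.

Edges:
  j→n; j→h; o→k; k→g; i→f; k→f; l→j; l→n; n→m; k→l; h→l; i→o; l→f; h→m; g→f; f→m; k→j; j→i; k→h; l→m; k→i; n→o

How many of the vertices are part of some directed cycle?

7

A vertex is on a directed cycle iff it belongs to a strongly connected component of size ≥ 2 (or has a self-loop).
The vertices on cycles are {h, i, j, k, l, n, o} — 7 in total.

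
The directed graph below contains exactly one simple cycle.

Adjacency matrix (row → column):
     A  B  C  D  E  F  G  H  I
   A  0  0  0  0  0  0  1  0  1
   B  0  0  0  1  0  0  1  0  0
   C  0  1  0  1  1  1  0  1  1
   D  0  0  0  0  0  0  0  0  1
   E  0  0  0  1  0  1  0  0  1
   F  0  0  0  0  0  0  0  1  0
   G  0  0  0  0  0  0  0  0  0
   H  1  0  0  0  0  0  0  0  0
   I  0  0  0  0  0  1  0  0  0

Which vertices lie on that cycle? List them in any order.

A, F, H, I

DFS with gray/black marking from H:
H gray
  A gray
    G gray
    G black
    I gray
      F gray
        F→H: H is gray → back edge
Back edge closes the cycle H → A → I → F → H; its vertices are {A, F, H, I}.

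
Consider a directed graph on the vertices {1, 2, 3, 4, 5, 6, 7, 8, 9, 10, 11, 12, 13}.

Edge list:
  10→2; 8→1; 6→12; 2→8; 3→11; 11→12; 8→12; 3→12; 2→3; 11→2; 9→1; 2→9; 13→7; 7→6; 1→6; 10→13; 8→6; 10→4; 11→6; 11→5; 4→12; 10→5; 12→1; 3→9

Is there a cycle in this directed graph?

DFS with white/gray/black marking, starting from 11:
11 gray
  12 gray
    1 gray
      6 gray
        6→12: 12 is gray → back edge
Back edge found, so a cycle exists: 12 → 1 → 6 → 12.

Yes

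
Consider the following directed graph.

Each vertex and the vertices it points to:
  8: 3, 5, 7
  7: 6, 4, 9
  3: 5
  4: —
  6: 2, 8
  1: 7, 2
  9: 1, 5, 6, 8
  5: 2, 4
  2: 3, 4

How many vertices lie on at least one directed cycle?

8

A vertex is on a directed cycle iff it belongs to a strongly connected component of size ≥ 2 (or has a self-loop).
The vertices on cycles are {1, 2, 3, 5, 6, 7, 8, 9} — 8 in total.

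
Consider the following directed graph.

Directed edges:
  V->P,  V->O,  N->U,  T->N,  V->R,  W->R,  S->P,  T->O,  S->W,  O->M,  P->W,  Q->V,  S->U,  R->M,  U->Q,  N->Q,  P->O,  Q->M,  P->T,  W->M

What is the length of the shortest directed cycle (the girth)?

For each vertex v, BFS finds the shortest path from v back to v.
The shortest such closed walk is Q → V → P → T → N → Q, length 5.

5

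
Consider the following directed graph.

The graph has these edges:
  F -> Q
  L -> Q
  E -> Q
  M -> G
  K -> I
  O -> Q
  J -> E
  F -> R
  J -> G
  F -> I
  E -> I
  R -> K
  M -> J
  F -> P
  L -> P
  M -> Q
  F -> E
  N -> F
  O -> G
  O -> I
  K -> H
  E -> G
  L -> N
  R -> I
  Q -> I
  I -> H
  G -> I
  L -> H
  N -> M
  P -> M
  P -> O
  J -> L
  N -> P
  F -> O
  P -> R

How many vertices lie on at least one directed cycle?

A vertex is on a directed cycle iff it belongs to a strongly connected component of size ≥ 2 (or has a self-loop).
The vertices on cycles are {F, J, L, M, N, P} — 6 in total.

6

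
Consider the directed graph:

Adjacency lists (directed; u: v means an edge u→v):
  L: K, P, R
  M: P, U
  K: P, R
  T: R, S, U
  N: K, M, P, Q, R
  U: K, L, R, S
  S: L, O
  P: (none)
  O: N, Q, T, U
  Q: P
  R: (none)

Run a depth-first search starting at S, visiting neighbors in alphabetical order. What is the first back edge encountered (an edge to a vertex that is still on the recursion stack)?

DFS from S (visiting neighbors in alphabetical order); mark gray on enter, black on exit:
S gray
  L gray
    K gray
      P gray
      P black
      R gray
      R black
    K black
    L→P: P black — skip
    L→R: R black — skip
  L black
  O gray
    N gray
      N→K: K black — skip
      M gray
        M→P: P black — skip
        U gray
          U→K: K black — skip
          U→L: L black — skip
          U→R: R black — skip
          U→S: S is gray → back edge
First back edge: U → S.

U->S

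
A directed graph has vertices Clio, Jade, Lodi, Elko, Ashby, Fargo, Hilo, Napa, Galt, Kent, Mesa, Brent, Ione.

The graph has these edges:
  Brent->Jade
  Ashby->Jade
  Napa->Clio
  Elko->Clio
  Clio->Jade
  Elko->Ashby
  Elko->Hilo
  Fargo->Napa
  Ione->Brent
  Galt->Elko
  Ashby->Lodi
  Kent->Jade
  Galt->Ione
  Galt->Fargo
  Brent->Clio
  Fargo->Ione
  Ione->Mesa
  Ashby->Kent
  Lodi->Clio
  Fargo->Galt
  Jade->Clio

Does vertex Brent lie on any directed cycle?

No

Brent lies on a cycle iff there is a path from Brent back to itself.
Exploring from Brent, it never reaches itself; equivalently, its strongly connected component is a singleton.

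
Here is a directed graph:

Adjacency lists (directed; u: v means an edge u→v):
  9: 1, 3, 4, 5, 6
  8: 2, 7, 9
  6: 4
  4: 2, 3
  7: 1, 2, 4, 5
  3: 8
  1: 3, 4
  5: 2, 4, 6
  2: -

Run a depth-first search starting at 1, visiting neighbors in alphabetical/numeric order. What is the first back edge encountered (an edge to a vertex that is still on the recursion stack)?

DFS from 1 (visiting neighbors in alphabetical/numeric order); mark gray on enter, black on exit:
1 gray
  3 gray
    8 gray
      2 gray
      2 black
      7 gray
        7→1: 1 is gray → back edge
First back edge: 7 → 1.

7→1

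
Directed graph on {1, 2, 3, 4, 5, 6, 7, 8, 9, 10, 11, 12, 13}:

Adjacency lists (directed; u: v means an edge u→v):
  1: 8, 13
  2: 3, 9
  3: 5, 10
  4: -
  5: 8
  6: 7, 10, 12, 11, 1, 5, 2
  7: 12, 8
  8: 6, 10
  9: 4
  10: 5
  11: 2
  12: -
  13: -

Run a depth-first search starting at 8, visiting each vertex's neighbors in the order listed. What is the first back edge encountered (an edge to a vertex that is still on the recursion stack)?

7->8

DFS from 8 (visiting each vertex's neighbors in the order listed); mark gray on enter, black on exit:
8 gray
  6 gray
    7 gray
      12 gray
      12 black
      7→8: 8 is gray → back edge
First back edge: 7 → 8.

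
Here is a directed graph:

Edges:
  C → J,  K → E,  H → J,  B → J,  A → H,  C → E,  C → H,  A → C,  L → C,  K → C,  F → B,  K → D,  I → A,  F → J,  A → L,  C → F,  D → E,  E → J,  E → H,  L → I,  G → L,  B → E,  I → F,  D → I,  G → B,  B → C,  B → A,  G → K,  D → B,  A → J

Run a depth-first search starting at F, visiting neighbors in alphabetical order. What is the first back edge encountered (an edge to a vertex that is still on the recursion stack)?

C→F

DFS from F (visiting neighbors in alphabetical order); mark gray on enter, black on exit:
F gray
  B gray
    A gray
      C gray
        E gray
          H gray
            J gray
            J black
          H black
          E→J: J black — skip
        E black
        C→F: F is gray → back edge
First back edge: C → F.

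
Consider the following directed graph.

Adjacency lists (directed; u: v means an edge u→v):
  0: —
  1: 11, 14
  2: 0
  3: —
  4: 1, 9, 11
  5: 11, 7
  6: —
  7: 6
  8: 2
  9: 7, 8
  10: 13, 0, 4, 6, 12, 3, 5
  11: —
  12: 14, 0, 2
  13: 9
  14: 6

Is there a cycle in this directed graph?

No

DFS with white/gray/black marking, starting from 10:
10 gray
  13 gray
    9 gray
      7 gray
        6 gray
        6 black
      7 black
      8 gray
        2 gray
          0 gray
          0 black
        2 black
      8 black
    9 black
  13 black
  10→0: 0 black — skip
  4 gray
    1 gray
      11 gray
      11 black
      14 gray
        14→6: 6 black — skip
      14 black
    1 black
    4→9: 9 black — skip
    4→11: 11 black — skip
  4 black
  10→6: 6 black — skip
  12 gray
    12→14: 14 black — skip
    12→0: 0 black — skip
    12→2: 2 black — skip
  12 black
  3 gray
  3 black
  5 gray
    5→11: 11 black — skip
    5→7: 7 black — skip
  5 black
10 black
Every edge goes to a white or black vertex — no back edge, so the graph is acyclic.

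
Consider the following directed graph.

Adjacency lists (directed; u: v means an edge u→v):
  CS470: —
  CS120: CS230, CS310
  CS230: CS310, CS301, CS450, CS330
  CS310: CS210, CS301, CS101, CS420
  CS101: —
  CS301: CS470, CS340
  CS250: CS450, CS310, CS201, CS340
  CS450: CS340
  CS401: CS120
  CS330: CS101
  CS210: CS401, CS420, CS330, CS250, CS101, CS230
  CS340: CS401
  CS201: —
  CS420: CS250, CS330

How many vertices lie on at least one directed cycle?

A vertex is on a directed cycle iff it belongs to a strongly connected component of size ≥ 2 (or has a self-loop).
The vertices on cycles are {CS120, CS210, CS230, CS250, CS301, CS310, CS340, CS401, CS420, CS450} — 10 in total.

10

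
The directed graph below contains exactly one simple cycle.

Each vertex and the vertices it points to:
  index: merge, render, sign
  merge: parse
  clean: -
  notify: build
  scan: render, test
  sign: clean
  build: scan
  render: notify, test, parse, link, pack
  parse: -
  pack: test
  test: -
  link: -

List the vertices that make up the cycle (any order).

scan, build, notify, render

DFS with gray/black marking from render:
render gray
  notify gray
    build gray
      scan gray
        scan→render: render is gray → back edge
Back edge closes the cycle render → notify → build → scan → render; its vertices are {scan, build, notify, render}.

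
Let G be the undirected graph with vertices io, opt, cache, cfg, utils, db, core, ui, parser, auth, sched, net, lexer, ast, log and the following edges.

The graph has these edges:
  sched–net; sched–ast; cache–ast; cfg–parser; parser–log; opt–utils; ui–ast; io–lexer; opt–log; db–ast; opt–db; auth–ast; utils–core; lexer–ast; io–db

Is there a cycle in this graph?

DFS, tracking each vertex's parent; an edge to a visited non-parent vertex closes a cycle.
Start from db:
visit db (parent –)
  visit io (parent db)
    io–db: parent, skip
    visit lexer (parent io)
      lexer–io: parent, skip
      visit ast (parent lexer)
        visit sched (parent ast)
          sched–ast: parent, skip
          visit net (parent sched)
            net–sched: parent, skip
        visit auth (parent ast)
          auth–ast: parent, skip
        visit ui (parent ast)
          ui–ast: parent, skip
        ast–lexer: parent, skip
        visit cache (parent ast)
          cache–ast: parent, skip
        ast–db: db visited and ≠ parent → cycle
Cycle: db – io – lexer – ast – db.

Yes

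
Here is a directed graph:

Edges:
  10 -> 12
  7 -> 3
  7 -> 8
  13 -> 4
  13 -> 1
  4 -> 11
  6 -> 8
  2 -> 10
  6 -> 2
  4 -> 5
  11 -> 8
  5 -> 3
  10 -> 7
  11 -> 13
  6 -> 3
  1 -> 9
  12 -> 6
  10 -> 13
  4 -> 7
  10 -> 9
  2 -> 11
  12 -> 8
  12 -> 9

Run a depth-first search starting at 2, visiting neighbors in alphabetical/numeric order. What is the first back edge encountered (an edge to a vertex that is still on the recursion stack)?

DFS from 2 (visiting neighbors in alphabetical/numeric order); mark gray on enter, black on exit:
2 gray
  10 gray
    7 gray
      3 gray
      3 black
      8 gray
      8 black
    7 black
    9 gray
    9 black
    12 gray
      6 gray
        6→2: 2 is gray → back edge
First back edge: 6 → 2.

6→2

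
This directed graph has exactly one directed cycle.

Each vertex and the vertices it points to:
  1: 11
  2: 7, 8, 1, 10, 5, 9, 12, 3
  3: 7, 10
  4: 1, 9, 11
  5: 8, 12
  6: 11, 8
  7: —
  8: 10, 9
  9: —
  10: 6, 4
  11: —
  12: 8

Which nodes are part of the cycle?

6, 8, 10

DFS with gray/black marking from 10:
10 gray
  6 gray
    11 gray
    11 black
    8 gray
      8→10: 10 is gray → back edge
Back edge closes the cycle 10 → 6 → 8 → 10; its vertices are {6, 8, 10}.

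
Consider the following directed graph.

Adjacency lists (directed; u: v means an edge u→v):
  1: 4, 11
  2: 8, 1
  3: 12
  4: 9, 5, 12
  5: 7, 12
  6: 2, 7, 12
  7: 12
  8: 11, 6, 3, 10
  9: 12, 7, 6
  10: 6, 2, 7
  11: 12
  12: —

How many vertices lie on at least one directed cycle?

A vertex is on a directed cycle iff it belongs to a strongly connected component of size ≥ 2 (or has a self-loop).
The vertices on cycles are {1, 2, 4, 6, 8, 9, 10} — 7 in total.

7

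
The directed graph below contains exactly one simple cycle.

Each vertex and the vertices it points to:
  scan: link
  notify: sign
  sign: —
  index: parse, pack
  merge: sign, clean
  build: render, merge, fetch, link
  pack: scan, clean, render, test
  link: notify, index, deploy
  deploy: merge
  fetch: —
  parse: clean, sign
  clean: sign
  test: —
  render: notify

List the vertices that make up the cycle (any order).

link, pack, scan, index

DFS with gray/black marking from link:
link gray
  notify gray
    sign gray
    sign black
  notify black
  index gray
    parse gray
      clean gray
        clean→sign: sign black — skip
      clean black
      parse→sign: sign black — skip
    parse black
    pack gray
      scan gray
        scan→link: link is gray → back edge
Back edge closes the cycle link → index → pack → scan → link; its vertices are {link, pack, scan, index}.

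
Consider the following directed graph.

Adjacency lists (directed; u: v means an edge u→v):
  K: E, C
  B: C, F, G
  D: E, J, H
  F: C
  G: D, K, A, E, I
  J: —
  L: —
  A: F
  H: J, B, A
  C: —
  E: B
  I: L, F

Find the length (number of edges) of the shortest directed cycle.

3

For each vertex v, BFS finds the shortest path from v back to v.
The shortest such closed walk is G → E → B → G, length 3.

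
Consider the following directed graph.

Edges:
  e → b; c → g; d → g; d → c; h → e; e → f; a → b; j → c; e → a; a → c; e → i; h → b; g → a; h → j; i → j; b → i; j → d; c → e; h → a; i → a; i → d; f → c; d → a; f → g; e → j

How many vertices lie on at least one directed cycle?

A vertex is on a directed cycle iff it belongs to a strongly connected component of size ≥ 2 (or has a self-loop).
The vertices on cycles are {a, b, c, d, e, f, g, i, j} — 9 in total.

9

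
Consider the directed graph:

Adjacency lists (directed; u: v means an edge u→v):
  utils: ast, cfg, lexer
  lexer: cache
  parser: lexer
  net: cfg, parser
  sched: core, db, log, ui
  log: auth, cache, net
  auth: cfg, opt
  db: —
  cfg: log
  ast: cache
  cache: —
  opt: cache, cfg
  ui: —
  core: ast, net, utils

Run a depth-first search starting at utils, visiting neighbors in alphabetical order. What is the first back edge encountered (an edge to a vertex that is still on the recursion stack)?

auth→cfg

DFS from utils (visiting neighbors in alphabetical order); mark gray on enter, black on exit:
utils gray
  ast gray
    cache gray
    cache black
  ast black
  cfg gray
    log gray
      auth gray
        auth→cfg: cfg is gray → back edge
First back edge: auth → cfg.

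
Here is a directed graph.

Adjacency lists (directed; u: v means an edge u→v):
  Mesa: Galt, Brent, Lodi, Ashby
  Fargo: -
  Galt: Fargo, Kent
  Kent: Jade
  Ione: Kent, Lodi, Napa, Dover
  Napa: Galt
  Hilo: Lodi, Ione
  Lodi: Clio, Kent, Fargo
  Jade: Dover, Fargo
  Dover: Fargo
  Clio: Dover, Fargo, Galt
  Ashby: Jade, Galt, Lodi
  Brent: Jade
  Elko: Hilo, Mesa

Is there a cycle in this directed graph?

No

DFS with white/gray/black marking, starting from Kent:
Kent gray
  Jade gray
    Dover gray
      Fargo gray
      Fargo black
    Dover black
    Jade→Fargo: Fargo black — skip
  Jade black
Kent black
Mesa gray
  Galt gray
    Galt→Fargo: Fargo black — skip
    Galt→Kent: Kent black — skip
  Galt black
  Brent gray
    Brent→Jade: Jade black — skip
  Brent black
  Lodi gray
    Clio gray
      Clio→Dover: Dover black — skip
      Clio→Fargo: Fargo black — skip
      Clio→Galt: Galt black — skip
    Clio black
    Lodi→Kent: Kent black — skip
    Lodi→Fargo: Fargo black — skip
  Lodi black
  Ashby gray
    Ashby→Jade: Jade black — skip
    Ashby→Galt: Galt black — skip
    Ashby→Lodi: Lodi black — skip
  Ashby black
Mesa black
Ione gray
  Ione→Kent: Kent black — skip
  Ione→Lodi: Lodi black — skip
  Napa gray
    Napa→Galt: Galt black — skip
  Napa black
  Ione→Dover: Dover black — skip
Ione black
Hilo gray
  Hilo→Lodi: Lodi black — skip
  Hilo→Ione: Ione black — skip
Hilo black
Elko gray
  Elko→Hilo: Hilo black — skip
  Elko→Mesa: Mesa black — skip
Elko black
Every edge goes to a white or black vertex — no back edge, so the graph is acyclic.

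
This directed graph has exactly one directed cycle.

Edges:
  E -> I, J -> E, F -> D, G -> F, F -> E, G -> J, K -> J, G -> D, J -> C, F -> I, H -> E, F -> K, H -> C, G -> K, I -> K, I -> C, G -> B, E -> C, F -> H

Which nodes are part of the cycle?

E, I, J, K

DFS with gray/black marking from I:
I gray
  K gray
    J gray
      C gray
      C black
      E gray
        E→I: I is gray → back edge
Back edge closes the cycle I → K → J → E → I; its vertices are {E, I, J, K}.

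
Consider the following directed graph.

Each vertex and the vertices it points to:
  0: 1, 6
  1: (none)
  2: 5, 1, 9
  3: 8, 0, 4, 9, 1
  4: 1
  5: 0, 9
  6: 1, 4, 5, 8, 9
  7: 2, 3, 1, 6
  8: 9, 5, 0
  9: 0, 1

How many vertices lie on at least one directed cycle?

A vertex is on a directed cycle iff it belongs to a strongly connected component of size ≥ 2 (or has a self-loop).
The vertices on cycles are {0, 5, 6, 8, 9} — 5 in total.

5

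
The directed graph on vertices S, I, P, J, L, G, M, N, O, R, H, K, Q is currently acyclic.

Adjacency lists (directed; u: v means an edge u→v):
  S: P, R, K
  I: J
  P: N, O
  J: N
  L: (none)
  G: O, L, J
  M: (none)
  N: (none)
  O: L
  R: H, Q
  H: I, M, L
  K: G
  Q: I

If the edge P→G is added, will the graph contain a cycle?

No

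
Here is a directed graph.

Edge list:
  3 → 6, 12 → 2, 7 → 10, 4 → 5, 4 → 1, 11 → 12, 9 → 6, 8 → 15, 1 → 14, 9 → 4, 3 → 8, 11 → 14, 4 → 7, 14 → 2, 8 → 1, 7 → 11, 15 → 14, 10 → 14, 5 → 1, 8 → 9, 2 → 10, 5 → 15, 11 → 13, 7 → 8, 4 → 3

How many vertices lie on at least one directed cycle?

8

A vertex is on a directed cycle iff it belongs to a strongly connected component of size ≥ 2 (or has a self-loop).
The vertices on cycles are {2, 3, 4, 7, 8, 9, 10, 14} — 8 in total.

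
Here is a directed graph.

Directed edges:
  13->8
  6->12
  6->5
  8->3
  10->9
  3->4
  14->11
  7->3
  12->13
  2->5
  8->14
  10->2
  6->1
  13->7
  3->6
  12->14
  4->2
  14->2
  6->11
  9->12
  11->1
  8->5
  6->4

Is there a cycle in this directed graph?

Yes

DFS with white/gray/black marking, starting from 3:
3 gray
  6 gray
    12 gray
      14 gray
        11 gray
          1 gray
          1 black
        11 black
        2 gray
          5 gray
          5 black
        2 black
      14 black
      13 gray
        8 gray
          8→3: 3 is gray → back edge
Back edge found, so a cycle exists: 3 → 6 → 12 → 13 → 8 → 3.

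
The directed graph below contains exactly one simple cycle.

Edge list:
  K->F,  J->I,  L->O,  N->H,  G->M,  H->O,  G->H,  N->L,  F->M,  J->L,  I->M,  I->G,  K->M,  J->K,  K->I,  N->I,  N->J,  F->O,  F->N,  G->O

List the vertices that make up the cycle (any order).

DFS with gray/black marking from N:
N gray
  L gray
    O gray
    O black
  L black
  J gray
    J→L: L black — skip
    I gray
      G gray
        M gray
        M black
        H gray
          H→O: O black — skip
        H black
        G→O: O black — skip
      G black
      I→M: M black — skip
    I black
    K gray
      K→M: M black — skip
      F gray
        F→M: M black — skip
        F→O: O black — skip
        F→N: N is gray → back edge
Back edge closes the cycle N → J → K → F → N; its vertices are {F, J, K, N}.

F, J, K, N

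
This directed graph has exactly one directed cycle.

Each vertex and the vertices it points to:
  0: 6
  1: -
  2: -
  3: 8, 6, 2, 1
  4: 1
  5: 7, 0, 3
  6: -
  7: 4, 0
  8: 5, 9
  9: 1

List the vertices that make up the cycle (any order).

DFS with gray/black marking from 5:
5 gray
  7 gray
    4 gray
      1 gray
      1 black
    4 black
    0 gray
      6 gray
      6 black
    0 black
  7 black
  5→0: 0 black — skip
  3 gray
    8 gray
      8→5: 5 is gray → back edge
Back edge closes the cycle 5 → 3 → 8 → 5; its vertices are {3, 5, 8}.

3, 5, 8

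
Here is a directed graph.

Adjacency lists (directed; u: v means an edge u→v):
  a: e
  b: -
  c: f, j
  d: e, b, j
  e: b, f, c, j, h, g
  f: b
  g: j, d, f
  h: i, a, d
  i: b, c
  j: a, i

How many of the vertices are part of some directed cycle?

8

A vertex is on a directed cycle iff it belongs to a strongly connected component of size ≥ 2 (or has a self-loop).
The vertices on cycles are {a, c, d, e, g, h, i, j} — 8 in total.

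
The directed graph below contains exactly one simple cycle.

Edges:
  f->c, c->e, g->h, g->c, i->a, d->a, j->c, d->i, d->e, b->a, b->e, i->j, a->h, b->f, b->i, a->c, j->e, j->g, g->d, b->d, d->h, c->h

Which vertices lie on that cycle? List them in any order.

DFS with gray/black marking from d:
d gray
  a gray
    h gray
    h black
    c gray
      e gray
      e black
      c→h: h black — skip
    c black
  a black
  d→h: h black — skip
  d→e: e black — skip
  i gray
    i→a: a black — skip
    j gray
      j→e: e black — skip
      j→c: c black — skip
      g gray
        g→d: d is gray → back edge
Back edge closes the cycle d → i → j → g → d; its vertices are {d, g, i, j}.

d, g, i, j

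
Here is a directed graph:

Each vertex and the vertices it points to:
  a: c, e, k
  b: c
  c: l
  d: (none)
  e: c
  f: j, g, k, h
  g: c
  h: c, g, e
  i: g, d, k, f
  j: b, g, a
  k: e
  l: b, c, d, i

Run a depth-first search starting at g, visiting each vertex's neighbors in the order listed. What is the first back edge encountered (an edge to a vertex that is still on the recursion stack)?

b->c

DFS from g (visiting each vertex's neighbors in the order listed); mark gray on enter, black on exit:
g gray
  c gray
    l gray
      b gray
        b→c: c is gray → back edge
First back edge: b → c.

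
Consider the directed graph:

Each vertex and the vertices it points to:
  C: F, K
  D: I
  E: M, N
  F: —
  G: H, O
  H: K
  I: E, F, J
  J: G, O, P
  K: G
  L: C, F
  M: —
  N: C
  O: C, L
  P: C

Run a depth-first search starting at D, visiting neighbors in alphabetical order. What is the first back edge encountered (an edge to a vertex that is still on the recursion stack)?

DFS from D (visiting neighbors in alphabetical order); mark gray on enter, black on exit:
D gray
  I gray
    E gray
      M gray
      M black
      N gray
        C gray
          F gray
          F black
          K gray
            G gray
              H gray
                H→K: K is gray → back edge
First back edge: H → K.

H->K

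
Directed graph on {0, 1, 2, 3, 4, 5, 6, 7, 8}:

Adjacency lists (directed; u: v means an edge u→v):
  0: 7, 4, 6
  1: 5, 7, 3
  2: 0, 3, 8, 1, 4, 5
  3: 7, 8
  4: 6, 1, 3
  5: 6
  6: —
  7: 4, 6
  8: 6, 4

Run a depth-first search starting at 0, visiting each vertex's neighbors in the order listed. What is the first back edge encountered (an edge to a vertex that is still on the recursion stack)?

DFS from 0 (visiting each vertex's neighbors in the order listed); mark gray on enter, black on exit:
0 gray
  7 gray
    4 gray
      6 gray
      6 black
      1 gray
        5 gray
          5→6: 6 black — skip
        5 black
        1→7: 7 is gray → back edge
First back edge: 1 → 7.

1->7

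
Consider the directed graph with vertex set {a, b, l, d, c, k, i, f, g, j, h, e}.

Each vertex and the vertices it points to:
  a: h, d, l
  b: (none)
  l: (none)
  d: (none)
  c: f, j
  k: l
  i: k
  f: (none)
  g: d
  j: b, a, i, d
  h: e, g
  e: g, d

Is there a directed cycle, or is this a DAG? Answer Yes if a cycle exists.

No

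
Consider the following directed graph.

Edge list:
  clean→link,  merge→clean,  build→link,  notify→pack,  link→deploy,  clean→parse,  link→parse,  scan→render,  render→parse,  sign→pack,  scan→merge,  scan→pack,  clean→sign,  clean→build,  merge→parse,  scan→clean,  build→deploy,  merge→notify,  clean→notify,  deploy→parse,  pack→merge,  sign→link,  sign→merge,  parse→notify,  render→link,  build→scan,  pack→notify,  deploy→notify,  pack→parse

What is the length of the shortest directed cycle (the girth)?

2

For each vertex v, BFS finds the shortest path from v back to v.
The shortest such closed walk is pack → notify → pack, length 2.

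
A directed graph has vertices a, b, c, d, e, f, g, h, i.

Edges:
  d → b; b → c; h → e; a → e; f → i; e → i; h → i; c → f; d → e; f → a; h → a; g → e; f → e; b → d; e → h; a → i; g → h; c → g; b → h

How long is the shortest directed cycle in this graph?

For each vertex v, BFS finds the shortest path from v back to v.
The shortest such closed walk is b → d → b, length 2.

2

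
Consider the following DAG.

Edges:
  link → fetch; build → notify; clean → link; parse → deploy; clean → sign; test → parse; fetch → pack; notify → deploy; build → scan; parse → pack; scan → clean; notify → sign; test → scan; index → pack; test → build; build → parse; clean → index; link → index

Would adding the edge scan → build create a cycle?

Yes

Adding scan→build creates a cycle iff build can already reach scan.
Path from build: build → scan.
So build → … → scan → build is a cycle.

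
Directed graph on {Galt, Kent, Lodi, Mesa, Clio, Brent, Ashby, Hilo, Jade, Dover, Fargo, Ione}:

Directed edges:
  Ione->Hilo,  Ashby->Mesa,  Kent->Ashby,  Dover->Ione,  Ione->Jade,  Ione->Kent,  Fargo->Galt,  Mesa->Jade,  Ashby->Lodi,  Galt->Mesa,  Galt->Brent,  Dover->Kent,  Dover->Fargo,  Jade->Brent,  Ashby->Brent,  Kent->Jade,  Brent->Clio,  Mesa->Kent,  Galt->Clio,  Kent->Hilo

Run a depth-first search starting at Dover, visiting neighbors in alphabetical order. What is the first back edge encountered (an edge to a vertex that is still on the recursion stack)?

Ashby→Mesa

DFS from Dover (visiting neighbors in alphabetical order); mark gray on enter, black on exit:
Dover gray
  Fargo gray
    Galt gray
      Brent gray
        Clio gray
        Clio black
      Brent black
      Galt→Clio: Clio black — skip
      Mesa gray
        Jade gray
          Jade→Brent: Brent black — skip
        Jade black
        Kent gray
          Ashby gray
            Ashby→Brent: Brent black — skip
            Lodi gray
            Lodi black
            Ashby→Mesa: Mesa is gray → back edge
First back edge: Ashby → Mesa.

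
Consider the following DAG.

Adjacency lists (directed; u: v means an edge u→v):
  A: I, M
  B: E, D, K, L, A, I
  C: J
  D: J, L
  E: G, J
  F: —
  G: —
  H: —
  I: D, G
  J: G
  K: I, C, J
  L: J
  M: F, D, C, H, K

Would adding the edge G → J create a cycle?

Yes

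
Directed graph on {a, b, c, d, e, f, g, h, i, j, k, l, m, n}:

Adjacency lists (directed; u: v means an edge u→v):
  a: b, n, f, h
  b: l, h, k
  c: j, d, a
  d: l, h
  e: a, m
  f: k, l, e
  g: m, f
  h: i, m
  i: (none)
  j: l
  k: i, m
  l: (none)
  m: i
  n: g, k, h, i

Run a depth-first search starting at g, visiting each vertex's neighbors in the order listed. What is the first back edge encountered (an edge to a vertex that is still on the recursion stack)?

n->g

DFS from g (visiting each vertex's neighbors in the order listed); mark gray on enter, black on exit:
g gray
  m gray
    i gray
    i black
  m black
  f gray
    k gray
      k→i: i black — skip
      k→m: m black — skip
    k black
    l gray
    l black
    e gray
      a gray
        b gray
          b→l: l black — skip
          h gray
            h→i: i black — skip
            h→m: m black — skip
          h black
          b→k: k black — skip
        b black
        n gray
          n→g: g is gray → back edge
First back edge: n → g.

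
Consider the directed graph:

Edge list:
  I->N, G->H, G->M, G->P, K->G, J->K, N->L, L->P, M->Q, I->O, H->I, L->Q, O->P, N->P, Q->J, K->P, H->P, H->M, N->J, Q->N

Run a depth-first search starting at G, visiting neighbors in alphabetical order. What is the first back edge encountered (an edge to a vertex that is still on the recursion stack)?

DFS from G (visiting neighbors in alphabetical order); mark gray on enter, black on exit:
G gray
  H gray
    I gray
      N gray
        J gray
          K gray
            K→G: G is gray → back edge
First back edge: K → G.

K→G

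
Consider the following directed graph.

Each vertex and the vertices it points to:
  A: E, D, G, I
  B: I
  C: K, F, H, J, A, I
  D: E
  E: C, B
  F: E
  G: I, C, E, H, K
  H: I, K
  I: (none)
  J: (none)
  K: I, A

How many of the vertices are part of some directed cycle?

A vertex is on a directed cycle iff it belongs to a strongly connected component of size ≥ 2 (or has a self-loop).
The vertices on cycles are {A, C, D, E, F, G, H, K} — 8 in total.

8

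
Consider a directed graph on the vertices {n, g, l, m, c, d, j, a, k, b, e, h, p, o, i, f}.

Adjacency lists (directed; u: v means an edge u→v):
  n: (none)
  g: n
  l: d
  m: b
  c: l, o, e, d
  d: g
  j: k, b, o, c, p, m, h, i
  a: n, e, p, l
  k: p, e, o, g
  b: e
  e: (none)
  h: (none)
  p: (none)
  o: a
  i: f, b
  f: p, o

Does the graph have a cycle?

No

DFS with white/gray/black marking, starting from b:
b gray
  e gray
  e black
b black
n gray
n black
g gray
  g→n: n black — skip
g black
l gray
  d gray
    d→g: g black — skip
  d black
l black
m gray
  m→b: b black — skip
m black
c gray
  c→l: l black — skip
  o gray
    a gray
      a→n: n black — skip
      a→e: e black — skip
      p gray
      p black
      a→l: l black — skip
    a black
  o black
  c→e: e black — skip
  c→d: d black — skip
c black
j gray
  k gray
    k→p: p black — skip
    k→e: e black — skip
    k→o: o black — skip
    k→g: g black — skip
  k black
  j→b: b black — skip
  j→o: o black — skip
  j→c: c black — skip
  j→p: p black — skip
  j→m: m black — skip
  h gray
  h black
  i gray
    f gray
      f→p: p black — skip
      f→o: o black — skip
    f black
    i→b: b black — skip
  i black
j black
Every edge goes to a white or black vertex — no back edge, so the graph is acyclic.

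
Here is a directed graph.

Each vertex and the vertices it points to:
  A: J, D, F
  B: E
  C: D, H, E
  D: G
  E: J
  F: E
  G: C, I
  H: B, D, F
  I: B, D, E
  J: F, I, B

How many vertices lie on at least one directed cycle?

9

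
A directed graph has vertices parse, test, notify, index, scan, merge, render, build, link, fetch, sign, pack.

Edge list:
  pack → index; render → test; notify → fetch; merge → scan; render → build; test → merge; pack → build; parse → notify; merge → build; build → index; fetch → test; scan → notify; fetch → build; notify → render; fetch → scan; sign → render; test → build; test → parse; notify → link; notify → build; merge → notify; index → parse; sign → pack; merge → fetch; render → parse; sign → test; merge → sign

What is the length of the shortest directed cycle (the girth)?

For each vertex v, BFS finds the shortest path from v back to v.
The shortest such closed walk is merge → fetch → test → merge, length 3.

3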